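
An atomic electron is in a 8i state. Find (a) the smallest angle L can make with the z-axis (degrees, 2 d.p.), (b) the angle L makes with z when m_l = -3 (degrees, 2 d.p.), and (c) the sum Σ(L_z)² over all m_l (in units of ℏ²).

θ_min ≈ 22.21°; θ(m_l=-3) ≈ 117.58°; Σ(L_z)² = 182 ℏ²

8i means n = 8, l = 6.
cos θ_min = 6/√42, so θ_min ≈ 22.21°.
For m_l = -3: cos θ = -3/√42, θ ≈ 117.58°.
Σ m_l² = 182, so Σ(L_z)² = 182 ℏ².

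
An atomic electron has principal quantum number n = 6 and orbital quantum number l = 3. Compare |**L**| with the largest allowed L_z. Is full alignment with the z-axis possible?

|L| = 2√3 ℏ ≈ 3.4641ℏ, while L_z,max = lℏ = 3ℏ.
Since |L| > L_z,max, the vector can never point exactly along z; the closest it comes is θ_min = arccos(3/√12) ≈ 30.0°.

No: L_z,max = 3ℏ < |L| = 2√3 ℏ ≈ 3.464ℏ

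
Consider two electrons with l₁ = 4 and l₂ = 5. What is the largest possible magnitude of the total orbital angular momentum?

|L_tot|_max = 3√10 ℏ ≈ 9.487ℏ

L runs from |4 − 5| = 1 to 4 + 5 = 9.
Allowed values: L = 1, 2, 3, 4, 5, 6, 7, 8, 9.
The largest magnitude corresponds to L = 9: |L_tot| = ℏ√(9·10) = 3√10 ℏ.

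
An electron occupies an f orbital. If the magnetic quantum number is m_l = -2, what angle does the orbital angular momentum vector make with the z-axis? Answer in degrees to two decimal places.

The letter f corresponds to l = 3.
|L| = √(l(l+1)) ℏ = 2√3 ℏ.
L_z = m_l ℏ = −2ℏ.
cos θ = L_z/|L| = -2/√12, so θ ≈ 125.26°.

θ ≈ 125.26°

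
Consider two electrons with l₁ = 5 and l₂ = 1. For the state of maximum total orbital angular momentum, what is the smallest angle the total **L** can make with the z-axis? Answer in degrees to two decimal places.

Angular momentum addition gives L = |l₁ − l₂|, …, l₁ + l₂.
Allowed values: L = 4, 5, 6.
The maximum is L = 6, with |L_tot| = ℏ√(6·7) = √42 ℏ.
The minimum angle with z is arccos(6/√42) ≈ 22.21°.

θ_min ≈ 22.21°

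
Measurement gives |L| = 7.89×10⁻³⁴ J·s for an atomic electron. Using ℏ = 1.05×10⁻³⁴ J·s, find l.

l = 7

Dividing by ℏ: |L|/ℏ ≈ 7.514.
l(l+1) ≈ 7.514² ≈ 56.46, so l = 7.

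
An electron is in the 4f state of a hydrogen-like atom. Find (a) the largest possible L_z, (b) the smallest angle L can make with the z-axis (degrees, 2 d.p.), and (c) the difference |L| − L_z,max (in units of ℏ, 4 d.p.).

The 4f subshell has l = 3.
L_z,max = lℏ = 3ℏ.
cos θ_min = 3/√12, so θ_min ≈ 30.00°.
|L| − L_z,max = (2√3 − 3)ℏ ≈ 0.4641ℏ.

L_z,max = 3ℏ; θ_min ≈ 30.00°; |L|−L_z,max ≈ 0.4641ℏ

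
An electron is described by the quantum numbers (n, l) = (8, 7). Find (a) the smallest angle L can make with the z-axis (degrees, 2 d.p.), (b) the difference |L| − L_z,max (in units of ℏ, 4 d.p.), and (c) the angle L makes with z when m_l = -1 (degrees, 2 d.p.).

cos θ_min = 7/√56, so θ_min ≈ 20.70°.
|L| − L_z,max = (2√14 − 7)ℏ ≈ 0.4833ℏ.
For m_l = -1: cos θ = -1/√56, θ ≈ 97.68°.

θ_min ≈ 20.70°; |L|−L_z,max ≈ 0.4833ℏ; θ(m_l=-1) ≈ 97.68°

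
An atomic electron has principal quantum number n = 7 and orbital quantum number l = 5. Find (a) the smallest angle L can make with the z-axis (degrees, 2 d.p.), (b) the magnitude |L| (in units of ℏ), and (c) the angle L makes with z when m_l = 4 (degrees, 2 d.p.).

cos θ_min = 5/√30, so θ_min ≈ 24.09°.
|L| = ℏ√(5·6) = √30 ℏ ≈ 5.477ℏ.
For m_l = 4: cos θ = 4/√30, θ ≈ 43.09°.

θ_min ≈ 24.09°; |L| = √30 ℏ ≈ 5.477ℏ; θ(m_l=4) ≈ 43.09°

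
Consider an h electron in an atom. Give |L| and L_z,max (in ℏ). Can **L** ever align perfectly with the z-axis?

The letter h corresponds to l = 5.
|L| = √30 ℏ ≈ 5.4772ℏ, while L_z,max = lℏ = 5ℏ.
Since |L| > L_z,max, the vector can never point exactly along z; the closest it comes is θ_min = arccos(5/√30) ≈ 24.1°.

No: L_z,max = 5ℏ < |L| = √30 ℏ ≈ 5.477ℏ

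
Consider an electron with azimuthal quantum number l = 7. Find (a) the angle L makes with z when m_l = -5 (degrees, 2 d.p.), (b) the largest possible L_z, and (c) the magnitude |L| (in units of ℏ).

θ(m_l=-5) ≈ 131.92°; L_z,max = 7ℏ; |L| = 2√14 ℏ ≈ 7.483ℏ

For m_l = -5: cos θ = -5/√56, θ ≈ 131.92°.
L_z,max = lℏ = 7ℏ.
|L| = ℏ√(7·8) = 2√14 ℏ ≈ 7.483ℏ.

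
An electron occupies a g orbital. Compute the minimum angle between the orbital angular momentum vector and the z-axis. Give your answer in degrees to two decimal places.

A g state has l = 4.
|L|² = l(l+1)ℏ² = 20ℏ², so |L| = 2√5 ℏ.
The smallest angle corresponds to the largest L_z, i.e. m_l = l = 4, giving L_z = 4ℏ.
cos θ_min = 4/√20, so θ_min ≈ 26.57°.

θ_min ≈ 26.57°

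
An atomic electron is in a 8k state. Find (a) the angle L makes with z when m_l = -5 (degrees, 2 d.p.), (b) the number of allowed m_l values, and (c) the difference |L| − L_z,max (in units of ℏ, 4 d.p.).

For 8k, l = 7.
For m_l = -5: cos θ = -5/√56, θ ≈ 131.92°.
There are 2l+1 = 15 values of m_l.
|L| − L_z,max = (2√14 − 7)ℏ ≈ 0.4833ℏ.

θ(m_l=-5) ≈ 131.92°; 15 values; |L|−L_z,max ≈ 0.4833ℏ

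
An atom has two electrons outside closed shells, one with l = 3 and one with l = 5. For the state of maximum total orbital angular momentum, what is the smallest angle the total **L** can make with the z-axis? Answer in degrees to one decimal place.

θ_min ≈ 19.5°

By the triangle rule, |l₁ − l₂| ≤ L ≤ l₁ + l₂.
L ∈ {2, 3, 4, 5, 6, 7, 8}.
The maximum is L = 8, with |L_tot| = ℏ√(8·9) = 6√2 ℏ.
The minimum angle with z is arccos(8/√72) ≈ 19.5°.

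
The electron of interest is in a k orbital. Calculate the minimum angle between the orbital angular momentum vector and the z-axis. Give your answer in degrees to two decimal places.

θ_min ≈ 20.70°

A k state has l = 7.
|L| = √(l(l+1)) ℏ = 2√14 ℏ.
The smallest angle corresponds to the largest L_z, i.e. m_l = l = 7, giving L_z = 7ℏ.
cos θ_min = 7/√56, so θ_min ≈ 20.70°.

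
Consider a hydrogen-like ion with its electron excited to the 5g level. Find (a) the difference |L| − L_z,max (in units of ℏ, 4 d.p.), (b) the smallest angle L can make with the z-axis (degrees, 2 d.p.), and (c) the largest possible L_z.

The 5g level has l = 4.
|L| − L_z,max = (2√5 − 4)ℏ ≈ 0.4721ℏ.
cos θ_min = 4/√20, so θ_min ≈ 26.57°.
L_z,max = lℏ = 4ℏ.

|L|−L_z,max ≈ 0.4721ℏ; θ_min ≈ 26.57°; L_z,max = 4ℏ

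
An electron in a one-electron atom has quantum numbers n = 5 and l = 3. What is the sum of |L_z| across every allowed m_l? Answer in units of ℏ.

m_l runs from −3 to 3, i.e. {-3, -2, -1, 0, 1, 2, 3}.
Σ|m_l| = 2·3(3+1)/2 = 12.

Σ|L_z| = 12 ℏ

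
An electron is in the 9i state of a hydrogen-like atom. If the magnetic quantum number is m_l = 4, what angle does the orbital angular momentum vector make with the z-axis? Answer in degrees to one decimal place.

9i means n = 9, l = 6.
|L| = ℏ√(l(l+1)) = √42 ℏ.
L_z = m_l ℏ = 4ℏ.
cos θ = L_z/|L| = 4/√42, so θ ≈ 51.9°.

θ ≈ 51.9°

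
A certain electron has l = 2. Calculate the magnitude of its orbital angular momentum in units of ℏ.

|L| = ℏ√(l(l+1)) = ℏ√(2·3) = √6 ℏ

|L| = √6 ℏ ≈ 2.449ℏ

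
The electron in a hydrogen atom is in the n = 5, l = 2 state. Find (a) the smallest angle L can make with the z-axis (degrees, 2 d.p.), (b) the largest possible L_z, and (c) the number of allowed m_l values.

θ_min ≈ 35.26°; L_z,max = 2ℏ; 5 values

cos θ_min = 2/√6, so θ_min ≈ 35.26°.
L_z,max = lℏ = 2ℏ.
There are 2l+1 = 5 values of m_l.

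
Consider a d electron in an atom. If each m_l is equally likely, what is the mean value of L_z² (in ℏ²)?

⟨L_z²⟩ = 2 ℏ²

The letter d corresponds to l = 2.
The allowed m_l values are -2, -1, 0, 1, 2.
Average of L_z² over 5 states: 10/5 ℏ² = 2 ℏ².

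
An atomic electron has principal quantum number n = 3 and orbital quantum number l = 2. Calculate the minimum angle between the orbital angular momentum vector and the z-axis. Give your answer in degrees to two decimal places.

|L| = √(l(l+1)) ℏ = √6 ℏ.
The smallest angle corresponds to the largest L_z, i.e. m_l = l = 2, giving L_z = 2ℏ.
cos θ_min = 2/√6, so θ_min ≈ 35.26°.

θ_min ≈ 35.26°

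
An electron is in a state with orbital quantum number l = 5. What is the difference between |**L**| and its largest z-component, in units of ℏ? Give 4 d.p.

|L| − L_z,max ≈ 0.4772ℏ

|L| = √30 ℏ ≈ 5.4772ℏ, while L_z,max = lℏ = 5ℏ.
The difference is (√30 − 5)ℏ ≈ 0.4772ℏ.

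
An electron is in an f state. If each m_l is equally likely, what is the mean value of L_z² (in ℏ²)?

An f state has l = 3.
The allowed m_l values are -3, -2, -1, 0, 1, 2, 3.
⟨L_z²⟩ = ℏ²·(Σ m_l²)/(2l+1) = ℏ²·28/7 = 4ℏ².

⟨L_z²⟩ = 4 ℏ²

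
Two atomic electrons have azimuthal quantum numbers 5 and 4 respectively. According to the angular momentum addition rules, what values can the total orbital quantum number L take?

L runs from |5 − 4| = 1 to 5 + 4 = 9.
L ∈ {1, 2, 3, 4, 5, 6, 7, 8, 9}.

L = 1, 2, 3, 4, 5, 6, 7, 8, 9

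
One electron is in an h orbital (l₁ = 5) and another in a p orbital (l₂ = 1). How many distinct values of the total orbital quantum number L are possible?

3

The total orbital quantum number L ranges from |l₁ − l₂| to l₁ + l₂ in integer steps.
Allowed values: L = 4, 5, 6.
That is 3 values.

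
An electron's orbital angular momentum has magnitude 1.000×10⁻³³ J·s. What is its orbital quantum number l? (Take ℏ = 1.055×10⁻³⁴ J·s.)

l = 9

|L|/ℏ = (1.000×10⁻³³)/(1.055×10⁻³⁴) ≈ 9.479.
Set l(l+1) = 89.85; the integer solution is l = 9.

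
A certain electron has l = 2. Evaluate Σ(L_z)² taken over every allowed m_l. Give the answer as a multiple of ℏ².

The allowed m_l values are -2, -1, 0, 1, 2.
Summing m² from −2 to 2: Σ m_l² = 10.

Σ(L_z)² = 10 ℏ²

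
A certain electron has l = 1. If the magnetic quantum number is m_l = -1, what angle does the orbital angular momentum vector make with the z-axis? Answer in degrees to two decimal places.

|L| = ℏ√(l(l+1)) = √2 ℏ.
L_z = m_l ℏ = −1ℏ.
cos θ = L_z/|L| = -1/√2, so θ ≈ 135.00°.

θ ≈ 135.00°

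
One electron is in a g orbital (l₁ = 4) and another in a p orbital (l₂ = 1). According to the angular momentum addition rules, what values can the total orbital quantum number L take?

L runs from |4 − 1| = 3 to 4 + 1 = 5.
Allowed values: L = 3, 4, 5.

L = 3, 4, 5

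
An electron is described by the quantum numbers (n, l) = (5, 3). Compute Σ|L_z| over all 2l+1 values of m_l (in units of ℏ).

Σ|L_z| = 12 ℏ

m_l ∈ {-3, -2, -1, 0, 1, 2, 3}.
Σ|m_l| = 2(1+2+…+3) = 12.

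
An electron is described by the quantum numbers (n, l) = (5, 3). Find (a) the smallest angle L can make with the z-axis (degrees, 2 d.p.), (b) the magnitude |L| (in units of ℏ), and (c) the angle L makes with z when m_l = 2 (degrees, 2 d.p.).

θ_min ≈ 30.00°; |L| = 2√3 ℏ ≈ 3.464ℏ; θ(m_l=2) ≈ 54.74°

cos θ_min = 3/√12, so θ_min ≈ 30.00°.
|L| = ℏ√(3·4) = 2√3 ℏ ≈ 3.464ℏ.
For m_l = 2: cos θ = 2/√12, θ ≈ 54.74°.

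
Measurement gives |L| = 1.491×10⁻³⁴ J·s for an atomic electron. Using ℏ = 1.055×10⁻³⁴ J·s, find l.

l = 1

In units of ℏ, |L| ≈ 1.413.
Set l(l+1) = 2.00; the integer solution is l = 1.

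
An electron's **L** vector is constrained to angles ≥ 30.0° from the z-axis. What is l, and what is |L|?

cos²θ_min = l/(l+1) = 0.7500.
Thus l = 0.7500/(1 − 0.7500) ≈ 3.
Then |L| = ℏ√(3·4) = 2√3 ℏ.

l = 3, |L| = 2√3 ℏ ≈ 3.464ℏ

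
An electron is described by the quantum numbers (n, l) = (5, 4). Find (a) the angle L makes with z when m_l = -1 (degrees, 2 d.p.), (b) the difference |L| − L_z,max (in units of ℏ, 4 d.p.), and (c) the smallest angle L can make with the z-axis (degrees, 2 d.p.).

θ(m_l=-1) ≈ 102.92°; |L|−L_z,max ≈ 0.4721ℏ; θ_min ≈ 26.57°

For m_l = -1: cos θ = -1/√20, θ ≈ 102.92°.
|L| − L_z,max = (2√5 − 4)ℏ ≈ 0.4721ℏ.
cos θ_min = 4/√20, so θ_min ≈ 26.57°.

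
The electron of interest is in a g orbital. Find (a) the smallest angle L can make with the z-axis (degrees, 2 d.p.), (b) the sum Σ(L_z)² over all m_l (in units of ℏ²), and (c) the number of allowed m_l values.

θ_min ≈ 26.57°; Σ(L_z)² = 60 ℏ²; 9 values

For a g orbital, l = 4.
cos θ_min = 4/√20, so θ_min ≈ 26.57°.
Σ m_l² = 60, so Σ(L_z)² = 60 ℏ².
There are 2l+1 = 9 values of m_l.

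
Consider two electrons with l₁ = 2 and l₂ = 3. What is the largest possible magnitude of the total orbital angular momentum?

Angular momentum addition gives L = |l₁ − l₂|, …, l₁ + l₂.
Allowed values: L = 1, 2, 3, 4, 5.
The largest magnitude corresponds to L = 5: |L_tot| = ℏ√(5·6) = √30 ℏ.

|L_tot|_max = √30 ℏ ≈ 5.477ℏ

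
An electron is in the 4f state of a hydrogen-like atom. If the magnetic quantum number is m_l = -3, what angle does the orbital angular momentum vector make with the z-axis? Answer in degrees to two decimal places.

For 4f, l = 3.
|L|² = l(l+1)ℏ² = 12ℏ², so |L| = 2√3 ℏ.
L_z = m_l ℏ = −3ℏ.
cos θ = L_z/|L| = -3/√12, so θ ≈ 150.00°.

θ ≈ 150.00°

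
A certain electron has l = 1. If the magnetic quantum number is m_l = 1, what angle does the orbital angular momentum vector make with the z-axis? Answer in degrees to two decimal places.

θ ≈ 45.00°

|L| = ℏ√(l(l+1)) = √2 ℏ.
L_z = m_l ℏ = 1ℏ.
cos θ = L_z/|L| = 1/√2, so θ ≈ 45.00°.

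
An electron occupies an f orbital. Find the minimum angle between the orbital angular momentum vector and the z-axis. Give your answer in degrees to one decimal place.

An f state has l = 3.
|L| = ℏ√(l(l+1)) = 2√3 ℏ.
The smallest angle corresponds to the largest L_z, i.e. m_l = l = 3, giving L_z = 3ℏ.
cos θ_min = 3/√12, so θ_min ≈ 30.0°.

θ_min ≈ 30.0°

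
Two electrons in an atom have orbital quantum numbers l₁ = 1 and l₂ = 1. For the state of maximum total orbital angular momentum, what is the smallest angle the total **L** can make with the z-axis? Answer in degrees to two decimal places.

θ_min ≈ 35.26°

L runs from |1 − 1| = 0 to 1 + 1 = 2.
Allowed values: L = 0, 1, 2.
The maximum is L = 2, with |L_tot| = ℏ√(2·3) = √6 ℏ.
The minimum angle with z is arccos(2/√6) ≈ 35.26°.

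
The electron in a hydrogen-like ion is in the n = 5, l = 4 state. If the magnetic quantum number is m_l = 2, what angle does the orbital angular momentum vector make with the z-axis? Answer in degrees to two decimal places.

θ ≈ 63.43°

|L| = √(l(l+1)) ℏ = 2√5 ℏ.
L_z = m_l ℏ = 2ℏ.
cos θ = L_z/|L| = 2/√20, so θ ≈ 63.43°.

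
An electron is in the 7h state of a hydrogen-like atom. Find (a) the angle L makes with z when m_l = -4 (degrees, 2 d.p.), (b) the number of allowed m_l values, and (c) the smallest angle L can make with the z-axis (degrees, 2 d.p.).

The 7h subshell has l = 5.
For m_l = -4: cos θ = -4/√30, θ ≈ 136.91°.
There are 2l+1 = 11 values of m_l.
cos θ_min = 5/√30, so θ_min ≈ 24.09°.

θ(m_l=-4) ≈ 136.91°; 11 values; θ_min ≈ 24.09°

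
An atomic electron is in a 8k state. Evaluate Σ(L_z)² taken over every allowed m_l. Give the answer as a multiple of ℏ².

8k means n = 8, l = 7.
m_l runs from −7 to 7, i.e. {-7, -6, -5, -4, -3, -2, -1, 0, 1, 2, 3, 4, 5, 6, 7}.
Σ m_l² = 2·(1 + 4 + 9 + 16 + 25 + 36 + 49) = 280.

Σ(L_z)² = 280 ℏ²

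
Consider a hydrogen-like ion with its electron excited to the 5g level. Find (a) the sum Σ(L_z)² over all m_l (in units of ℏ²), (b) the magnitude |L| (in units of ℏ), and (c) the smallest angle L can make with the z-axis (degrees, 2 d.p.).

The 5g level has l = 4.
Σ m_l² = 60, so Σ(L_z)² = 60 ℏ².
|L| = ℏ√(4·5) = 2√5 ℏ ≈ 4.472ℏ.
cos θ_min = 4/√20, so θ_min ≈ 26.57°.

Σ(L_z)² = 60 ℏ²; |L| = 2√5 ℏ ≈ 4.472ℏ; θ_min ≈ 26.57°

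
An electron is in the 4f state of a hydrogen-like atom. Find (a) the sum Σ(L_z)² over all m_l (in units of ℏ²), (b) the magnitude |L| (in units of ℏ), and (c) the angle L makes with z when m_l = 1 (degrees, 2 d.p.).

Σ(L_z)² = 28 ℏ²; |L| = 2√3 ℏ ≈ 3.464ℏ; θ(m_l=1) ≈ 73.22°

The 4f subshell has l = 3.
Σ m_l² = 28, so Σ(L_z)² = 28 ℏ².
|L| = ℏ√(3·4) = 2√3 ℏ ≈ 3.464ℏ.
For m_l = 1: cos θ = 1/√12, θ ≈ 73.22°.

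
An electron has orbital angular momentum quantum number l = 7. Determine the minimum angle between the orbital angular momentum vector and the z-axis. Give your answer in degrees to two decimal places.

|L|² = l(l+1)ℏ² = 56ℏ², so |L| = 2√14 ℏ.
The smallest angle corresponds to the largest L_z, i.e. m_l = l = 7, giving L_z = 7ℏ.
cos θ_min = 7/√56, so θ_min ≈ 20.70°.

θ_min ≈ 20.70°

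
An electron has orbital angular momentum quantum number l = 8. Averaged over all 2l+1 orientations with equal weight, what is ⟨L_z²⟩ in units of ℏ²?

m_l ∈ {-8, -7, -6, -5, -4, -3, -2, -1, 0, 1, 2, 3, 4, 5, 6, 7, 8}.
Average of L_z² over 17 states: 408/17 ℏ² = 24 ℏ².

⟨L_z²⟩ = 24 ℏ²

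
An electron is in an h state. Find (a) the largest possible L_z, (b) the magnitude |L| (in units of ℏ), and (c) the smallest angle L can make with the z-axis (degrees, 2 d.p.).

An h state has l = 5.
L_z,max = lℏ = 5ℏ.
|L| = ℏ√(5·6) = √30 ℏ ≈ 5.477ℏ.
cos θ_min = 5/√30, so θ_min ≈ 24.09°.

L_z,max = 5ℏ; |L| = √30 ℏ ≈ 5.477ℏ; θ_min ≈ 24.09°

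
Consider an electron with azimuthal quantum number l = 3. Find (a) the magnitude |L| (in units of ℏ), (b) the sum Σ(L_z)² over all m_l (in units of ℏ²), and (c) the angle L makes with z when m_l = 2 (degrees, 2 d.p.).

|L| = 2√3 ℏ ≈ 3.464ℏ; Σ(L_z)² = 28 ℏ²; θ(m_l=2) ≈ 54.74°

|L| = ℏ√(3·4) = 2√3 ℏ ≈ 3.464ℏ.
Σ m_l² = 28, so Σ(L_z)² = 28 ℏ².
For m_l = 2: cos θ = 2/√12, θ ≈ 54.74°.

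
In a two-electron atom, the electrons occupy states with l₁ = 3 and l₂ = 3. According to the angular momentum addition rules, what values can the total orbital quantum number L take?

The total orbital quantum number L ranges from |l₁ − l₂| to l₁ + l₂ in integer steps.
Allowed values: L = 0, 1, 2, 3, 4, 5, 6.

L = 0, 1, 2, 3, 4, 5, 6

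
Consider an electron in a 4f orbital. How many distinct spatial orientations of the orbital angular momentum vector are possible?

For 4f, l = 3.
The number of m_l values is 2l + 1 = 2·3 + 1 = 7.

7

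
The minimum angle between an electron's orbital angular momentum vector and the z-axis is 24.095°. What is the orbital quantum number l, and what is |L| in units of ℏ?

cos θ_min = l/√(l(l+1)) = √(l/(l+1)), so l/(l+1) = cos²(24.095°) = 0.8333.
Solving: l = 5.
Then |L| = ℏ√(5·6) = √30 ℏ.

l = 5, |L| = √30 ℏ ≈ 5.477ℏ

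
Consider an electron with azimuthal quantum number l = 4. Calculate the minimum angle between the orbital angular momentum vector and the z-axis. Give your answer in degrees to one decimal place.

|L|² = l(l+1)ℏ² = 20ℏ², so |L| = 2√5 ℏ.
The smallest angle corresponds to the largest L_z, i.e. m_l = l = 4, giving L_z = 4ℏ.
cos θ_min = 4/√20, so θ_min ≈ 26.6°.

θ_min ≈ 26.6°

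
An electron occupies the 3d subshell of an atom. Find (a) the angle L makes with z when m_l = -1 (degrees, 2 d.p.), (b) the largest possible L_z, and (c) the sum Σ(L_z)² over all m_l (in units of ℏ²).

The 3d subshell has l = 2.
For m_l = -1: cos θ = -1/√6, θ ≈ 114.09°.
L_z,max = lℏ = 2ℏ.
Σ m_l² = 10, so Σ(L_z)² = 10 ℏ².

θ(m_l=-1) ≈ 114.09°; L_z,max = 2ℏ; Σ(L_z)² = 10 ℏ²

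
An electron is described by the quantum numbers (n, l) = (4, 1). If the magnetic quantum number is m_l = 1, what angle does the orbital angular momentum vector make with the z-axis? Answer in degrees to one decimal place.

θ ≈ 45.0°

|L|² = l(l+1)ℏ² = 2ℏ², so |L| = √2 ℏ.
L_z = m_l ℏ = 1ℏ.
cos θ = L_z/|L| = 1/√2, so θ ≈ 45.0°.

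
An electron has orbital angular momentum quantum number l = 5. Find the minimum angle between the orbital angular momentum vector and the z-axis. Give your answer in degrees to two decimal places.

θ_min ≈ 24.09°

|L|² = l(l+1)ℏ² = 30ℏ², so |L| = √30 ℏ.
The smallest angle corresponds to the largest L_z, i.e. m_l = l = 5, giving L_z = 5ℏ.
cos θ_min = 5/√30, so θ_min ≈ 24.09°.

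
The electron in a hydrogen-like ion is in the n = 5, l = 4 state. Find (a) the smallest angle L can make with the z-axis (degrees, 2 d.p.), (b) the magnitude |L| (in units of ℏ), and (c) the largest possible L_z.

θ_min ≈ 26.57°; |L| = 2√5 ℏ ≈ 4.472ℏ; L_z,max = 4ℏ

cos θ_min = 4/√20, so θ_min ≈ 26.57°.
|L| = ℏ√(4·5) = 2√5 ℏ ≈ 4.472ℏ.
L_z,max = lℏ = 4ℏ.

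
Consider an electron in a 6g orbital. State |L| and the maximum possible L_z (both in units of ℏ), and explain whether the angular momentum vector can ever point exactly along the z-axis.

No: L_z,max = 4ℏ < |L| = 2√5 ℏ ≈ 4.472ℏ

For 6g, l = 4.
|L| = 2√5 ℏ ≈ 4.4721ℏ, while L_z,max = lℏ = 4ℏ.
Since |L| > L_z,max, the vector can never point exactly along z; the closest it comes is θ_min = arccos(4/√20) ≈ 26.6°.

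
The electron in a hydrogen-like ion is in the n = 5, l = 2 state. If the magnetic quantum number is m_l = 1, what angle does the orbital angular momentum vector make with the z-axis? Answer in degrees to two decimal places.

θ ≈ 65.91°

|L| = √(l(l+1)) ℏ = √6 ℏ.
L_z = m_l ℏ = 1ℏ.
cos θ = L_z/|L| = 1/√6, so θ ≈ 65.91°.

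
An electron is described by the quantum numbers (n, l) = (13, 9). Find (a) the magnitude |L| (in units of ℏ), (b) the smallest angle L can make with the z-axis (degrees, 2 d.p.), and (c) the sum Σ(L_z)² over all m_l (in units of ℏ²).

|L| = 3√10 ℏ ≈ 9.487ℏ; θ_min ≈ 18.43°; Σ(L_z)² = 570 ℏ²

|L| = ℏ√(9·10) = 3√10 ℏ ≈ 9.487ℏ.
cos θ_min = 9/√90, so θ_min ≈ 18.43°.
Σ m_l² = 570, so Σ(L_z)² = 570 ℏ².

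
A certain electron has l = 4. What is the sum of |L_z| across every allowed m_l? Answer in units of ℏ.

Σ|L_z| = 20 ℏ

m_l runs from −4 to 4, i.e. {-4, -3, -2, -1, 0, 1, 2, 3, 4}.
Σ|m_l| = 2(1+2+…+4) = 20.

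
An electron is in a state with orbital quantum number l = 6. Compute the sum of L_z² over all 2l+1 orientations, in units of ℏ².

Σ(L_z)² = 182 ℏ²

The allowed m_l values are -6, -5, -4, -3, -2, -1, 0, 1, 2, 3, 4, 5, 6.
Σ m_l² = l(l+1)(2l+1)/3 = 6·7·13/3 = 182.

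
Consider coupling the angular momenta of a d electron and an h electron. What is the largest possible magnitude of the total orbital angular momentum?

|L_tot|_max = 2√14 ℏ ≈ 7.483ℏ

By the triangle rule, |l₁ − l₂| ≤ L ≤ l₁ + l₂.
Allowed values: L = 3, 4, 5, 6, 7.
The largest magnitude corresponds to L = 7: |L_tot| = ℏ√(7·8) = 2√14 ℏ.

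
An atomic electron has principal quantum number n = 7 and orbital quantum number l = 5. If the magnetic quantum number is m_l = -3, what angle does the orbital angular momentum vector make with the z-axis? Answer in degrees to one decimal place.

θ ≈ 123.2°

|L|² = l(l+1)ℏ² = 30ℏ², so |L| = √30 ℏ.
L_z = m_l ℏ = −3ℏ.
cos θ = L_z/|L| = -3/√30, so θ ≈ 123.2°.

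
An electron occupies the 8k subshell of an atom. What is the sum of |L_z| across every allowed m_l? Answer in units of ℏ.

Σ|L_z| = 56 ℏ

The 8k subshell has l = 7.
m_l runs from −7 to 7, i.e. {-7, -6, -5, -4, -3, -2, -1, 0, 1, 2, 3, 4, 5, 6, 7}.
Σ|m_l| = l(l+1) = 56.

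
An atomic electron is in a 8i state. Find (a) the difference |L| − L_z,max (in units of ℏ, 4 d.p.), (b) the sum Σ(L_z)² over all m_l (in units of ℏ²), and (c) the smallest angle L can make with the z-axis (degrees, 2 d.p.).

The 8i subshell has l = 6.
|L| − L_z,max = (√42 − 6)ℏ ≈ 0.4807ℏ.
Σ m_l² = 182, so Σ(L_z)² = 182 ℏ².
cos θ_min = 6/√42, so θ_min ≈ 22.21°.

|L|−L_z,max ≈ 0.4807ℏ; Σ(L_z)² = 182 ℏ²; θ_min ≈ 22.21°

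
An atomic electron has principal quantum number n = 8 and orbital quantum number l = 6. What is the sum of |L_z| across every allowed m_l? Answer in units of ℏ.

Σ|L_z| = 42 ℏ

m_l runs from −6 to 6, i.e. {-6, -5, -4, -3, -2, -1, 0, 1, 2, 3, 4, 5, 6}.
Σ|m_l| = l(l+1) = 42.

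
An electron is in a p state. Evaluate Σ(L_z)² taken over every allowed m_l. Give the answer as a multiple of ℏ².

Σ(L_z)² = 2 ℏ²

The letter p corresponds to l = 1.
m_l runs from −1 to 1, i.e. {-1, 0, 1}.
Σ m_l² = l(l+1)(2l+1)/3 = 1·2·3/3 = 2.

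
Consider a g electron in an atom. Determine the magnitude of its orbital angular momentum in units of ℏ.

|L| = 2√5 ℏ ≈ 4.472ℏ

A g state has l = 4.
|L| = ℏ√(l(l+1)) = ℏ√(4·5) = 2√5 ℏ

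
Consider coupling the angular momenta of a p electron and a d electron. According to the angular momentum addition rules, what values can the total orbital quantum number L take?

By the triangle rule, |l₁ − l₂| ≤ L ≤ l₁ + l₂.
So L can be 1, 2, 3.

L = 1, 2, 3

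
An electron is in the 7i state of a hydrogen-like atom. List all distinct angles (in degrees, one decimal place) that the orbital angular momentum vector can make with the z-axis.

θ ∈ {22.2°, 39.5°, 51.9°, 62.4°, 72.0°, 81.1°, 90.0°, 98.9°, 108.0°, 117.6°, 128.1°, 140.5°, 157.8°}

The 7i subshell has l = 6.
|L| = √(l(l+1)) ℏ = √42 ℏ.
cos θ = m_l/√42 for each m_l ∈ {-6, -5, -4, -3, -2, -1, 0, 1, 2, 3, 4, 5, 6}.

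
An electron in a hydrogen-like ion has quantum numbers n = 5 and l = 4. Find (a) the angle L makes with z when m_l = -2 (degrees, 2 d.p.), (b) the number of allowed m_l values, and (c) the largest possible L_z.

For m_l = -2: cos θ = -2/√20, θ ≈ 116.57°.
There are 2l+1 = 9 values of m_l.
L_z,max = lℏ = 4ℏ.

θ(m_l=-2) ≈ 116.57°; 9 values; L_z,max = 4ℏ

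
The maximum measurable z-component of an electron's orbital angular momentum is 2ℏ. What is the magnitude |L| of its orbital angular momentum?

Since max m_l = l, l = 2.
|L| = ℏ√(l(l+1)) = √6 ℏ.

|L| = √6 ℏ ≈ 2.449ℏ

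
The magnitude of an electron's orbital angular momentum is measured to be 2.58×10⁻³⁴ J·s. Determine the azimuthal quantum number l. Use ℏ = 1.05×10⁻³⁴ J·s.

l = 2

|L|/ℏ = (2.58×10⁻³⁴)/(1.05×10⁻³⁴) ≈ 2.457.
Set l(l+1) = 6.04; the integer solution is l = 2.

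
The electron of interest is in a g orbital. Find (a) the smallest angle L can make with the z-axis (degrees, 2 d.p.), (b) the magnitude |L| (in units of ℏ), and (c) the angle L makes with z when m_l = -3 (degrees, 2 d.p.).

For a g orbital, l = 4.
cos θ_min = 4/√20, so θ_min ≈ 26.57°.
|L| = ℏ√(4·5) = 2√5 ℏ ≈ 4.472ℏ.
For m_l = -3: cos θ = -3/√20, θ ≈ 132.13°.

θ_min ≈ 26.57°; |L| = 2√5 ℏ ≈ 4.472ℏ; θ(m_l=-3) ≈ 132.13°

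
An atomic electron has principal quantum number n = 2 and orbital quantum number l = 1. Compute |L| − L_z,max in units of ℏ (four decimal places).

|L| − L_z,max ≈ 0.4142ℏ

|L| = √2 ℏ ≈ 1.4142ℏ, while L_z,max = lℏ = 1ℏ.
The difference is (√2 − 1)ℏ ≈ 0.4142ℏ.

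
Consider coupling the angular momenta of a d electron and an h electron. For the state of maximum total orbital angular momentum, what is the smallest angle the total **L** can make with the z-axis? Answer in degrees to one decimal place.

The total orbital quantum number L ranges from |l₁ − l₂| to l₁ + l₂ in integer steps.
So L can be 3, 4, 5, 6, 7.
The maximum is L = 7, with |L_tot| = ℏ√(7·8) = 2√14 ℏ.
The minimum angle with z is arccos(7/√56) ≈ 20.7°.

θ_min ≈ 20.7°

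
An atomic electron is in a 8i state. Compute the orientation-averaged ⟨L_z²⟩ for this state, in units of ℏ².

⟨L_z²⟩ = 14 ℏ²

The 8i subshell has l = 6.
m_l runs from −6 to 6, i.e. {-6, -5, -4, -3, -2, -1, 0, 1, 2, 3, 4, 5, 6}.
⟨L_z²⟩ = ℏ²·(Σ m_l²)/(2l+1) = ℏ²·182/13 = 14ℏ².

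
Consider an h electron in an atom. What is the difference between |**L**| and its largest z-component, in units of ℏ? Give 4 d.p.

The letter h corresponds to l = 5.
|L| = √30 ℏ ≈ 5.4772ℏ, while L_z,max = lℏ = 5ℏ.
The difference is (√30 − 5)ℏ ≈ 0.4772ℏ.

|L| − L_z,max ≈ 0.4772ℏ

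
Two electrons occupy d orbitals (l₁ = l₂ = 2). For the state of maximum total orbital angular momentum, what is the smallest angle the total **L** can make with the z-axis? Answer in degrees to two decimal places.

Angular momentum addition gives L = |l₁ − l₂|, …, l₁ + l₂.
Allowed values: L = 0, 1, 2, 3, 4.
The maximum is L = 4, with |L_tot| = ℏ√(4·5) = 2√5 ℏ.
The minimum angle with z is arccos(4/√20) ≈ 26.57°.

θ_min ≈ 26.57°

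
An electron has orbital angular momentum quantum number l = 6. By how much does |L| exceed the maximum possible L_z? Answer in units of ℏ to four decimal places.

|L| = √42 ℏ ≈ 6.4807ℏ, while L_z,max = lℏ = 6ℏ.
The difference is (√42 − 6)ℏ ≈ 0.4807ℏ.

|L| − L_z,max ≈ 0.4807ℏ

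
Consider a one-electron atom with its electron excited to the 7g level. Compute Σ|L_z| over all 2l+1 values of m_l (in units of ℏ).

Σ|L_z| = 20 ℏ

The 7g level has l = 4.
m_l ∈ {-4, -3, -2, -1, 0, 1, 2, 3, 4}.
Σ|m_l| = 2(1+2+…+4) = 20.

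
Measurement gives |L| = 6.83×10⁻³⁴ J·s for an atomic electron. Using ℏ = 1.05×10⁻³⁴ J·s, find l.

l = 6

Dividing by ℏ: |L|/ℏ ≈ 6.505.
l(l+1) ≈ 6.505² ≈ 42.31, so l = 6.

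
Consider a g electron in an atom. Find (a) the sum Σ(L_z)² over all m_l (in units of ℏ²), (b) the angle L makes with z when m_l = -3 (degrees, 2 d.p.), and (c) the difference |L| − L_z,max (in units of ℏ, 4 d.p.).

A g state has l = 4.
Σ m_l² = 60, so Σ(L_z)² = 60 ℏ².
For m_l = -3: cos θ = -3/√20, θ ≈ 132.13°.
|L| − L_z,max = (2√5 − 4)ℏ ≈ 0.4721ℏ.

Σ(L_z)² = 60 ℏ²; θ(m_l=-3) ≈ 132.13°; |L|−L_z,max ≈ 0.4721ℏ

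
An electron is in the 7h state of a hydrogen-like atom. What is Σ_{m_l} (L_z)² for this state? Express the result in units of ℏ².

Σ(L_z)² = 110 ℏ²

7h means n = 7, l = 5.
The allowed m_l values are -5, -4, -3, -2, -1, 0, 1, 2, 3, 4, 5.
Σ m_l² = l(l+1)(2l+1)/3 = 5·6·11/3 = 110.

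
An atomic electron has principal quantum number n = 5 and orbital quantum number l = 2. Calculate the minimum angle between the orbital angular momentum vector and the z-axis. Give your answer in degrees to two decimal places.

|L| = √(l(l+1)) ℏ = √6 ℏ.
The smallest angle corresponds to the largest L_z, i.e. m_l = l = 2, giving L_z = 2ℏ.
cos θ_min = 2/√6, so θ_min ≈ 35.26°.

θ_min ≈ 35.26°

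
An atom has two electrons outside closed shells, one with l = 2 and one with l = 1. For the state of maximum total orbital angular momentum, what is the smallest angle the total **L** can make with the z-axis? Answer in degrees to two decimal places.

θ_min ≈ 30.00°

The total orbital quantum number L ranges from |l₁ − l₂| to l₁ + l₂ in integer steps.
Allowed values: L = 1, 2, 3.
The maximum is L = 3, with |L_tot| = ℏ√(3·4) = 2√3 ℏ.
The minimum angle with z is arccos(3/√12) ≈ 30.00°.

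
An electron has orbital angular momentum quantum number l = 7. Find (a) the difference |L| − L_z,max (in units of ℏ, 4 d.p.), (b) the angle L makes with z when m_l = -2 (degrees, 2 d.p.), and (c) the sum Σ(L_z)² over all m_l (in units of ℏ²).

|L|−L_z,max ≈ 0.4833ℏ; θ(m_l=-2) ≈ 105.50°; Σ(L_z)² = 280 ℏ²

|L| − L_z,max = (2√14 − 7)ℏ ≈ 0.4833ℏ.
For m_l = -2: cos θ = -2/√56, θ ≈ 105.50°.
Σ m_l² = 280, so Σ(L_z)² = 280 ℏ².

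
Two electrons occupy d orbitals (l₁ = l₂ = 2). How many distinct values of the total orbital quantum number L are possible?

L runs from |2 − 2| = 0 to 2 + 2 = 4.
Allowed values: L = 0, 1, 2, 3, 4.
That is 5 values.

5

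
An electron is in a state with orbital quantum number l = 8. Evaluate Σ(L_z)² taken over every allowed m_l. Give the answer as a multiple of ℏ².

Σ(L_z)² = 408 ℏ²

m_l ∈ {-8, -7, -6, -5, -4, -3, -2, -1, 0, 1, 2, 3, 4, 5, 6, 7, 8}.
Σ m_l² = 2·(1 + 4 + 9 + 16 + 25 + 36 + 49 + 64) = 408.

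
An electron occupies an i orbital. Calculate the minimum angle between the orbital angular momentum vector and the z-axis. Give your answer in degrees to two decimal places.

For an i orbital, l = 6.
|L| = √(l(l+1)) ℏ = √42 ℏ.
The smallest angle corresponds to the largest L_z, i.e. m_l = l = 6, giving L_z = 6ℏ.
cos θ_min = 6/√42, so θ_min ≈ 22.21°.

θ_min ≈ 22.21°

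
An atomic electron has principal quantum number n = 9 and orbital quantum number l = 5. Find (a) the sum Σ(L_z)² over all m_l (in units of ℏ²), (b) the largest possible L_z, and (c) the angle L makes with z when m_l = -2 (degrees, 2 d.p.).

Σ m_l² = 110, so Σ(L_z)² = 110 ℏ².
L_z,max = lℏ = 5ℏ.
For m_l = -2: cos θ = -2/√30, θ ≈ 111.42°.

Σ(L_z)² = 110 ℏ²; L_z,max = 5ℏ; θ(m_l=-2) ≈ 111.42°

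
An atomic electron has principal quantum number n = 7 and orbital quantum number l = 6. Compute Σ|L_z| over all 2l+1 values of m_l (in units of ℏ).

Σ|L_z| = 42 ℏ

m_l runs from −6 to 6, i.e. {-6, -5, -4, -3, -2, -1, 0, 1, 2, 3, 4, 5, 6}.
Σ|m_l| = 2(1+2+…+6) = 42.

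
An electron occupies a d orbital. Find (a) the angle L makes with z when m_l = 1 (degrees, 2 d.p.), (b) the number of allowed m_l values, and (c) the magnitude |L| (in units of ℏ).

θ(m_l=1) ≈ 65.91°; 5 values; |L| = √6 ℏ ≈ 2.449ℏ

For a d orbital, l = 2.
For m_l = 1: cos θ = 1/√6, θ ≈ 65.91°.
There are 2l+1 = 5 values of m_l.
|L| = ℏ√(2·3) = √6 ℏ ≈ 2.449ℏ.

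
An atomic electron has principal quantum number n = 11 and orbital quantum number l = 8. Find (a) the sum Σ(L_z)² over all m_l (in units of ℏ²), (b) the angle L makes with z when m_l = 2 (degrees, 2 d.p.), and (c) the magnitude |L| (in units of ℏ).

Σ(L_z)² = 408 ℏ²; θ(m_l=2) ≈ 76.37°; |L| = 6√2 ℏ ≈ 8.485ℏ

Σ m_l² = 408, so Σ(L_z)² = 408 ℏ².
For m_l = 2: cos θ = 2/√72, θ ≈ 76.37°.
|L| = ℏ√(8·9) = 6√2 ℏ ≈ 8.485ℏ.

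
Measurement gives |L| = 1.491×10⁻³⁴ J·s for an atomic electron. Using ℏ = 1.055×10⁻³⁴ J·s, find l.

l = 1

Dividing by ℏ: |L|/ℏ ≈ 1.413.
l(l+1) ≈ 1.413² ≈ 2.00, so l = 1.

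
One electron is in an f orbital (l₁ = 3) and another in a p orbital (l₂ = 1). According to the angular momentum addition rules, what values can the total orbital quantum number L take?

Angular momentum addition gives L = |l₁ − l₂|, …, l₁ + l₂.
So L can be 2, 3, 4.

L = 2, 3, 4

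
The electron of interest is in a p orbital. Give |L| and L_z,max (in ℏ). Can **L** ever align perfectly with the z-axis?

No: L_z,max = 1ℏ < |L| = √2 ℏ ≈ 1.414ℏ

For a p orbital, l = 1.
|L| = √2 ℏ ≈ 1.4142ℏ, while L_z,max = lℏ = 1ℏ.
Since |L| > L_z,max, the vector can never point exactly along z; the closest it comes is θ_min = arccos(1/√2) ≈ 45.0°.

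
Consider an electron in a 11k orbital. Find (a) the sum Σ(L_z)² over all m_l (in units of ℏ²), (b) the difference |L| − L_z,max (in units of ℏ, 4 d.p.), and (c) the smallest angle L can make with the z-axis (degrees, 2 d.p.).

Σ(L_z)² = 280 ℏ²; |L|−L_z,max ≈ 0.4833ℏ; θ_min ≈ 20.70°

11k means n = 11, l = 7.
Σ m_l² = 280, so Σ(L_z)² = 280 ℏ².
|L| − L_z,max = (2√14 − 7)ℏ ≈ 0.4833ℏ.
cos θ_min = 7/√56, so θ_min ≈ 20.70°.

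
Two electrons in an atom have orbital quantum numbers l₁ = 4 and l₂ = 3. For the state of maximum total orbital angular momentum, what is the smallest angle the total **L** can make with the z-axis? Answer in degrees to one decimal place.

θ_min ≈ 20.7°

Angular momentum addition gives L = |l₁ − l₂|, …, l₁ + l₂.
So L can be 1, 2, 3, 4, 5, 6, 7.
The maximum is L = 7, with |L_tot| = ℏ√(7·8) = 2√14 ℏ.
The minimum angle with z is arccos(7/√56) ≈ 20.7°.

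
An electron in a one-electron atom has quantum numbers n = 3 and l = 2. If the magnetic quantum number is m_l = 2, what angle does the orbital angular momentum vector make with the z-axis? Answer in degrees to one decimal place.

|L| = ℏ√(l(l+1)) = √6 ℏ.
L_z = m_l ℏ = 2ℏ.
cos θ = L_z/|L| = 2/√6, so θ ≈ 35.3°.

θ ≈ 35.3°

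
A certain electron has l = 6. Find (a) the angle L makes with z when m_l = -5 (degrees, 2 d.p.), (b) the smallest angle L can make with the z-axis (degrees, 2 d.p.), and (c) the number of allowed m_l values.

θ(m_l=-5) ≈ 140.49°; θ_min ≈ 22.21°; 13 values

For m_l = -5: cos θ = -5/√42, θ ≈ 140.49°.
cos θ_min = 6/√42, so θ_min ≈ 22.21°.
There are 2l+1 = 13 values of m_l.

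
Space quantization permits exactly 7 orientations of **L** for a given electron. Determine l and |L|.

l = 3, |L| = 2√3 ℏ ≈ 3.464ℏ

2l + 1 = 7 ⇒ l = 3.
Then |L| = √(l(l+1)) ℏ = 2√3 ℏ.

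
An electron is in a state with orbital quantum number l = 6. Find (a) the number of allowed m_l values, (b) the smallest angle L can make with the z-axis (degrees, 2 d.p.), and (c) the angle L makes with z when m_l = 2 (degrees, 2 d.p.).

There are 2l+1 = 13 values of m_l.
cos θ_min = 6/√42, so θ_min ≈ 22.21°.
For m_l = 2: cos θ = 2/√42, θ ≈ 72.02°.

13 values; θ_min ≈ 22.21°; θ(m_l=2) ≈ 72.02°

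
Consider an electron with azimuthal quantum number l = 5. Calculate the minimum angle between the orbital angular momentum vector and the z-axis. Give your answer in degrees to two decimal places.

|L| = √(l(l+1)) ℏ = √30 ℏ.
The smallest angle corresponds to the largest L_z, i.e. m_l = l = 5, giving L_z = 5ℏ.
cos θ_min = 5/√30, so θ_min ≈ 24.09°.

θ_min ≈ 24.09°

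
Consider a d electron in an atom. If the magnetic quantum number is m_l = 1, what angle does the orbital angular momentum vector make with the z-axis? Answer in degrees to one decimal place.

The letter d corresponds to l = 2.
|L|² = l(l+1)ℏ² = 6ℏ², so |L| = √6 ℏ.
L_z = m_l ℏ = 1ℏ.
cos θ = L_z/|L| = 1/√6, so θ ≈ 65.9°.

θ ≈ 65.9°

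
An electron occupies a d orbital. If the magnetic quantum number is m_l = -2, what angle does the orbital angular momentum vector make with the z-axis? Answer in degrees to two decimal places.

θ ≈ 144.74°

A d state has l = 2.
|L|² = l(l+1)ℏ² = 6ℏ², so |L| = √6 ℏ.
L_z = m_l ℏ = −2ℏ.
cos θ = L_z/|L| = -2/√6, so θ ≈ 144.74°.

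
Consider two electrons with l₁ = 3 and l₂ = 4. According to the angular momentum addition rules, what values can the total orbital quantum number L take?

L = 1, 2, 3, 4, 5, 6, 7

L runs from |3 − 4| = 1 to 3 + 4 = 7.
Allowed values: L = 1, 2, 3, 4, 5, 6, 7.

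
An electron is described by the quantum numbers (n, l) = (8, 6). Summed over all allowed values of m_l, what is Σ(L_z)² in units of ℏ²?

The allowed m_l values are -6, -5, -4, -3, -2, -1, 0, 1, 2, 3, 4, 5, 6.
Σ m_l² = 2·(1 + 4 + 9 + 16 + 25 + 36) = 182.

Σ(L_z)² = 182 ℏ²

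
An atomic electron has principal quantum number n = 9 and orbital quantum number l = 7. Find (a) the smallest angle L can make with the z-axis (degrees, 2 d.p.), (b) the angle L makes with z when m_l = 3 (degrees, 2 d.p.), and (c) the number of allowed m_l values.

θ_min ≈ 20.70°; θ(m_l=3) ≈ 66.37°; 15 values

cos θ_min = 7/√56, so θ_min ≈ 20.70°.
For m_l = 3: cos θ = 3/√56, θ ≈ 66.37°.
There are 2l+1 = 15 values of m_l.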